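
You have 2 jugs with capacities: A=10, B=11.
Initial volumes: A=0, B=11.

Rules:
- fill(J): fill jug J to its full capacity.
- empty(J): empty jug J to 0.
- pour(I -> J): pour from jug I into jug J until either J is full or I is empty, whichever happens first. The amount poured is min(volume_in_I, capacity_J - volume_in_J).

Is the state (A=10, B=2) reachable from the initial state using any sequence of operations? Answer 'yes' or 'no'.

BFS from (A=0, B=11):
  1. pour(B -> A) -> (A=10 B=1)
  2. empty(A) -> (A=0 B=1)
  3. pour(B -> A) -> (A=1 B=0)
  4. fill(B) -> (A=1 B=11)
  5. pour(B -> A) -> (A=10 B=2)
Target reached → yes.

Answer: yes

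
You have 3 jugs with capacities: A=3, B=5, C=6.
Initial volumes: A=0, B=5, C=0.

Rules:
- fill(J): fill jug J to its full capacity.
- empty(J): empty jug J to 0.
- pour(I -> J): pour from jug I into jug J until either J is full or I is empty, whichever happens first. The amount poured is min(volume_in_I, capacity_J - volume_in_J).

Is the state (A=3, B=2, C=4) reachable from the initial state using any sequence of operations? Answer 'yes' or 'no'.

BFS from (A=0, B=5, C=0):
  1. fill(A) -> (A=3 B=5 C=0)
  2. empty(B) -> (A=3 B=0 C=0)
  3. fill(C) -> (A=3 B=0 C=6)
  4. pour(A -> B) -> (A=0 B=3 C=6)
  5. pour(C -> B) -> (A=0 B=5 C=4)
  6. pour(B -> A) -> (A=3 B=2 C=4)
Target reached → yes.

Answer: yes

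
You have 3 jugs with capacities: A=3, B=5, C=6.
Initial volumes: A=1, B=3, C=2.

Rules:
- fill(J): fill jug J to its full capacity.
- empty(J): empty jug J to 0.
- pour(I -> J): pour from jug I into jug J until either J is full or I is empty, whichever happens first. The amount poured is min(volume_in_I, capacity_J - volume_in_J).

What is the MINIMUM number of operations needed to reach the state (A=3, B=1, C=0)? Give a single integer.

Answer: 2

Derivation:
BFS from (A=1, B=3, C=2). One shortest path:
  1. empty(C) -> (A=1 B=3 C=0)
  2. pour(B -> A) -> (A=3 B=1 C=0)
Reached target in 2 moves.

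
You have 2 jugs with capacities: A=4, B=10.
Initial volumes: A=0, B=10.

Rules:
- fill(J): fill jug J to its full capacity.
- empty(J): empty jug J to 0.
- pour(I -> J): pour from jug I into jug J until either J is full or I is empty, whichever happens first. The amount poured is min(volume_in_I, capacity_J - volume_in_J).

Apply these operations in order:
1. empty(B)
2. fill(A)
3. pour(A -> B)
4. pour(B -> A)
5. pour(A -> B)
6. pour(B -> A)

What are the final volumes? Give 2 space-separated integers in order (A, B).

Answer: 4 0

Derivation:
Step 1: empty(B) -> (A=0 B=0)
Step 2: fill(A) -> (A=4 B=0)
Step 3: pour(A -> B) -> (A=0 B=4)
Step 4: pour(B -> A) -> (A=4 B=0)
Step 5: pour(A -> B) -> (A=0 B=4)
Step 6: pour(B -> A) -> (A=4 B=0)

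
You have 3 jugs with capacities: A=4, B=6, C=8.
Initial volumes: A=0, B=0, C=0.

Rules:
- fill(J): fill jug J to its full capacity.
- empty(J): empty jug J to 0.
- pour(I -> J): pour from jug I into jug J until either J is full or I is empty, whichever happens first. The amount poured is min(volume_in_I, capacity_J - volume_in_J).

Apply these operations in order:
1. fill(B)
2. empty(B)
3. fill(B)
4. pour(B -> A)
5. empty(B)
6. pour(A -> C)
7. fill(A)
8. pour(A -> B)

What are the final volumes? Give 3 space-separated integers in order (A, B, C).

Step 1: fill(B) -> (A=0 B=6 C=0)
Step 2: empty(B) -> (A=0 B=0 C=0)
Step 3: fill(B) -> (A=0 B=6 C=0)
Step 4: pour(B -> A) -> (A=4 B=2 C=0)
Step 5: empty(B) -> (A=4 B=0 C=0)
Step 6: pour(A -> C) -> (A=0 B=0 C=4)
Step 7: fill(A) -> (A=4 B=0 C=4)
Step 8: pour(A -> B) -> (A=0 B=4 C=4)

Answer: 0 4 4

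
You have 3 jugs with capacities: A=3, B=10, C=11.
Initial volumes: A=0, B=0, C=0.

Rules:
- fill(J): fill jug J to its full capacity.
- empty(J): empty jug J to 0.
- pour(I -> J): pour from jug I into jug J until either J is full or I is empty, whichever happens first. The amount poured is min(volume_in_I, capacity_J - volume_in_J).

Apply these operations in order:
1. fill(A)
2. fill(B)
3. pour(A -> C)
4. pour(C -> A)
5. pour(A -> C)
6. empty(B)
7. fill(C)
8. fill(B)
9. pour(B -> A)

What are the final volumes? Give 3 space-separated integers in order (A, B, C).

Step 1: fill(A) -> (A=3 B=0 C=0)
Step 2: fill(B) -> (A=3 B=10 C=0)
Step 3: pour(A -> C) -> (A=0 B=10 C=3)
Step 4: pour(C -> A) -> (A=3 B=10 C=0)
Step 5: pour(A -> C) -> (A=0 B=10 C=3)
Step 6: empty(B) -> (A=0 B=0 C=3)
Step 7: fill(C) -> (A=0 B=0 C=11)
Step 8: fill(B) -> (A=0 B=10 C=11)
Step 9: pour(B -> A) -> (A=3 B=7 C=11)

Answer: 3 7 11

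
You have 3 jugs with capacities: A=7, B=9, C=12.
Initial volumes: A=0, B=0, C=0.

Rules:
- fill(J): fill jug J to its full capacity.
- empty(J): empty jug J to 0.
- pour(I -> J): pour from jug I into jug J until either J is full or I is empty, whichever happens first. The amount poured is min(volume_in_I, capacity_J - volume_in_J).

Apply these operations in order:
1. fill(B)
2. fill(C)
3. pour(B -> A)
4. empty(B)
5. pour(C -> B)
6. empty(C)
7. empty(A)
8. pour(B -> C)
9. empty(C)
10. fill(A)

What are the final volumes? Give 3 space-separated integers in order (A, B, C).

Step 1: fill(B) -> (A=0 B=9 C=0)
Step 2: fill(C) -> (A=0 B=9 C=12)
Step 3: pour(B -> A) -> (A=7 B=2 C=12)
Step 4: empty(B) -> (A=7 B=0 C=12)
Step 5: pour(C -> B) -> (A=7 B=9 C=3)
Step 6: empty(C) -> (A=7 B=9 C=0)
Step 7: empty(A) -> (A=0 B=9 C=0)
Step 8: pour(B -> C) -> (A=0 B=0 C=9)
Step 9: empty(C) -> (A=0 B=0 C=0)
Step 10: fill(A) -> (A=7 B=0 C=0)

Answer: 7 0 0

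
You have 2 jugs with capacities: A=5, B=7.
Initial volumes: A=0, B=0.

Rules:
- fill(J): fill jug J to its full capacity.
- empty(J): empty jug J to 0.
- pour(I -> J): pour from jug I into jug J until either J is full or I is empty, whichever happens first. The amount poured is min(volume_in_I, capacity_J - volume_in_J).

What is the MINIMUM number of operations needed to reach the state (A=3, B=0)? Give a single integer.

Answer: 5

Derivation:
BFS from (A=0, B=0). One shortest path:
  1. fill(A) -> (A=5 B=0)
  2. pour(A -> B) -> (A=0 B=5)
  3. fill(A) -> (A=5 B=5)
  4. pour(A -> B) -> (A=3 B=7)
  5. empty(B) -> (A=3 B=0)
Reached target in 5 moves.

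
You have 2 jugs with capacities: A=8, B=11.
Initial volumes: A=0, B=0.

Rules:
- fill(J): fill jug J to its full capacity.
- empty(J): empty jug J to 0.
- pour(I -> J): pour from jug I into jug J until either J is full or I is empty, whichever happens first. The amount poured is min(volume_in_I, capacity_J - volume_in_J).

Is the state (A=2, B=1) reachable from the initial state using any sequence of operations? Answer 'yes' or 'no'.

BFS explored all 38 reachable states.
Reachable set includes: (0,0), (0,1), (0,2), (0,3), (0,4), (0,5), (0,6), (0,7), (0,8), (0,9), (0,10), (0,11) ...
Target (A=2, B=1) not in reachable set → no.

Answer: no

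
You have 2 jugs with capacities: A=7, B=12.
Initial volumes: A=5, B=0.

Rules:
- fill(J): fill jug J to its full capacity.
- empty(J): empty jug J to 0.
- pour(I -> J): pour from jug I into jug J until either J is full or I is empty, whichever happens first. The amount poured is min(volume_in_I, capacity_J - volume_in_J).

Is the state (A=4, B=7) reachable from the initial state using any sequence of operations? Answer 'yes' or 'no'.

Answer: no

Derivation:
BFS explored all 38 reachable states.
Reachable set includes: (0,0), (0,1), (0,2), (0,3), (0,4), (0,5), (0,6), (0,7), (0,8), (0,9), (0,10), (0,11) ...
Target (A=4, B=7) not in reachable set → no.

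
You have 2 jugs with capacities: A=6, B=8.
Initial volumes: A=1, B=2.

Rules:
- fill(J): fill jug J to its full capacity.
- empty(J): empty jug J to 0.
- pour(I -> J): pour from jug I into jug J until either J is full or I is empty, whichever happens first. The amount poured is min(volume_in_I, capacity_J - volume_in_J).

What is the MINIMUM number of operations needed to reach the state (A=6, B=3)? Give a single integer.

BFS from (A=1, B=2). One shortest path:
  1. fill(B) -> (A=1 B=8)
  2. pour(B -> A) -> (A=6 B=3)
Reached target in 2 moves.

Answer: 2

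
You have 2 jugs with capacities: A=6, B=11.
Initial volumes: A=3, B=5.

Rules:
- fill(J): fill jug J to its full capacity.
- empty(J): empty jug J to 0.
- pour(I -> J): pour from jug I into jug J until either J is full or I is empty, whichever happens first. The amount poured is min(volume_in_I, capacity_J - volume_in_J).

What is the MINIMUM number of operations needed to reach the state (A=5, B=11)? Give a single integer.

Answer: 3

Derivation:
BFS from (A=3, B=5). One shortest path:
  1. empty(A) -> (A=0 B=5)
  2. pour(B -> A) -> (A=5 B=0)
  3. fill(B) -> (A=5 B=11)
Reached target in 3 moves.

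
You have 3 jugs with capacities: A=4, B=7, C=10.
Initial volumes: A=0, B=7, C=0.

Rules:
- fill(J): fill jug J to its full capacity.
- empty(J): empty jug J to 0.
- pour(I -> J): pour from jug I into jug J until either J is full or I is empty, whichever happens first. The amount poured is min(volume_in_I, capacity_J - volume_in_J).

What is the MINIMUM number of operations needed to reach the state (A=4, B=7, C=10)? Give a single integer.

BFS from (A=0, B=7, C=0). One shortest path:
  1. fill(A) -> (A=4 B=7 C=0)
  2. fill(C) -> (A=4 B=7 C=10)
Reached target in 2 moves.

Answer: 2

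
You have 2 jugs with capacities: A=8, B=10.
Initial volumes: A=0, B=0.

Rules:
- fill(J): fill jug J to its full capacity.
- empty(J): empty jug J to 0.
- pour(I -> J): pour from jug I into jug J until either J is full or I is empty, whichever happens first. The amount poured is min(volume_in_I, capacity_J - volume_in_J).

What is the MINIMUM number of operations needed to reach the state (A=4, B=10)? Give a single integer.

Answer: 8

Derivation:
BFS from (A=0, B=0). One shortest path:
  1. fill(A) -> (A=8 B=0)
  2. pour(A -> B) -> (A=0 B=8)
  3. fill(A) -> (A=8 B=8)
  4. pour(A -> B) -> (A=6 B=10)
  5. empty(B) -> (A=6 B=0)
  6. pour(A -> B) -> (A=0 B=6)
  7. fill(A) -> (A=8 B=6)
  8. pour(A -> B) -> (A=4 B=10)
Reached target in 8 moves.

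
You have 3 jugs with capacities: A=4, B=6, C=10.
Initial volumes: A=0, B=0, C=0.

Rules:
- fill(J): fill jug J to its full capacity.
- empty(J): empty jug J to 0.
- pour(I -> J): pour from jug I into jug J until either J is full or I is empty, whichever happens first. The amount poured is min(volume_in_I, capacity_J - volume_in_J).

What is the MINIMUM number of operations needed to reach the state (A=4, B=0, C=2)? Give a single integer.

Answer: 3

Derivation:
BFS from (A=0, B=0, C=0). One shortest path:
  1. fill(B) -> (A=0 B=6 C=0)
  2. pour(B -> A) -> (A=4 B=2 C=0)
  3. pour(B -> C) -> (A=4 B=0 C=2)
Reached target in 3 moves.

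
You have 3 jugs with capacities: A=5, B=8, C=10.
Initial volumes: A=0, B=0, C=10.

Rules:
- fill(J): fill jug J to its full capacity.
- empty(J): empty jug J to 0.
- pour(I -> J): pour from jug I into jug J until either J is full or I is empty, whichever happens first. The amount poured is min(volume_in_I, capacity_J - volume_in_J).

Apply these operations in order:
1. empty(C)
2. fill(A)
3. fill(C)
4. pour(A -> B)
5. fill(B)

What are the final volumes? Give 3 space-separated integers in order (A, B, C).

Step 1: empty(C) -> (A=0 B=0 C=0)
Step 2: fill(A) -> (A=5 B=0 C=0)
Step 3: fill(C) -> (A=5 B=0 C=10)
Step 4: pour(A -> B) -> (A=0 B=5 C=10)
Step 5: fill(B) -> (A=0 B=8 C=10)

Answer: 0 8 10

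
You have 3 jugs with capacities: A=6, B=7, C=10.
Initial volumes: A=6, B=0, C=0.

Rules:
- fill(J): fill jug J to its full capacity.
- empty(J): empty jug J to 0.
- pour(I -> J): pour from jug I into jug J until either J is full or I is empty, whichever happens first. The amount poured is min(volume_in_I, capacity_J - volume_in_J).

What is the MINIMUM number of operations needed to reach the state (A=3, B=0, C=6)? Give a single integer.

BFS from (A=6, B=0, C=0). One shortest path:
  1. fill(C) -> (A=6 B=0 C=10)
  2. pour(C -> B) -> (A=6 B=7 C=3)
  3. empty(B) -> (A=6 B=0 C=3)
  4. pour(A -> B) -> (A=0 B=6 C=3)
  5. pour(C -> A) -> (A=3 B=6 C=0)
  6. pour(B -> C) -> (A=3 B=0 C=6)
Reached target in 6 moves.

Answer: 6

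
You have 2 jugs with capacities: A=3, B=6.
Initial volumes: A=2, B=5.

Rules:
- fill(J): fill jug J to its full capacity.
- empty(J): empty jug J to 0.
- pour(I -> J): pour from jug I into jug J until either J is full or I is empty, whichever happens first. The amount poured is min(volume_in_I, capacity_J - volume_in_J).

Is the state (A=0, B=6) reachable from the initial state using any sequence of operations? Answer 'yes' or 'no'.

Answer: yes

Derivation:
BFS from (A=2, B=5):
  1. empty(A) -> (A=0 B=5)
  2. fill(B) -> (A=0 B=6)
Target reached → yes.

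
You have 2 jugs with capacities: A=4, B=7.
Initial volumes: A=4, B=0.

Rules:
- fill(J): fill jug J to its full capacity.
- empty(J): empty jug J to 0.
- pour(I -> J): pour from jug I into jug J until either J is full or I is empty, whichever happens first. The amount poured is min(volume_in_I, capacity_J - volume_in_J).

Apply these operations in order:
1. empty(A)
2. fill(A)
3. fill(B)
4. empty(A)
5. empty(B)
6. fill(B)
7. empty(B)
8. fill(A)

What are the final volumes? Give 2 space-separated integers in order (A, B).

Step 1: empty(A) -> (A=0 B=0)
Step 2: fill(A) -> (A=4 B=0)
Step 3: fill(B) -> (A=4 B=7)
Step 4: empty(A) -> (A=0 B=7)
Step 5: empty(B) -> (A=0 B=0)
Step 6: fill(B) -> (A=0 B=7)
Step 7: empty(B) -> (A=0 B=0)
Step 8: fill(A) -> (A=4 B=0)

Answer: 4 0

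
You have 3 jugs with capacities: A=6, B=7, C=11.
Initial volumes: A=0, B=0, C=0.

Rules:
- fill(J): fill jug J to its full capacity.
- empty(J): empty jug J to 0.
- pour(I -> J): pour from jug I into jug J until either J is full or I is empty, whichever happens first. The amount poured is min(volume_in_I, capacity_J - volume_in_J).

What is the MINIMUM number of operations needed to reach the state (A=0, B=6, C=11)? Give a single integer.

Answer: 3

Derivation:
BFS from (A=0, B=0, C=0). One shortest path:
  1. fill(A) -> (A=6 B=0 C=0)
  2. fill(C) -> (A=6 B=0 C=11)
  3. pour(A -> B) -> (A=0 B=6 C=11)
Reached target in 3 moves.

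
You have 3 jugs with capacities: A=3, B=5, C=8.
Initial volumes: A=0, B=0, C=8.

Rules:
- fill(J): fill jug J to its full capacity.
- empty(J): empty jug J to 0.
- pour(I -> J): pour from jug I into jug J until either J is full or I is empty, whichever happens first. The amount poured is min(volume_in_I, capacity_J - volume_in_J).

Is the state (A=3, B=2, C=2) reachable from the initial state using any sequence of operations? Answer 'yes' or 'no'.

BFS from (A=0, B=0, C=8):
  1. fill(B) -> (A=0 B=5 C=8)
  2. pour(B -> A) -> (A=3 B=2 C=8)
  3. empty(A) -> (A=0 B=2 C=8)
  4. pour(C -> A) -> (A=3 B=2 C=5)
  5. empty(A) -> (A=0 B=2 C=5)
  6. pour(C -> A) -> (A=3 B=2 C=2)
Target reached → yes.

Answer: yes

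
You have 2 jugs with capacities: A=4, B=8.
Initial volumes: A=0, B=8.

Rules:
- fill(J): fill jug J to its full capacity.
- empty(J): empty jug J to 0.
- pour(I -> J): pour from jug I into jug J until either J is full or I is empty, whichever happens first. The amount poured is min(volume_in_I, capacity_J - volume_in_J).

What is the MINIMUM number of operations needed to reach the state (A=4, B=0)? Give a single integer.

BFS from (A=0, B=8). One shortest path:
  1. fill(A) -> (A=4 B=8)
  2. empty(B) -> (A=4 B=0)
Reached target in 2 moves.

Answer: 2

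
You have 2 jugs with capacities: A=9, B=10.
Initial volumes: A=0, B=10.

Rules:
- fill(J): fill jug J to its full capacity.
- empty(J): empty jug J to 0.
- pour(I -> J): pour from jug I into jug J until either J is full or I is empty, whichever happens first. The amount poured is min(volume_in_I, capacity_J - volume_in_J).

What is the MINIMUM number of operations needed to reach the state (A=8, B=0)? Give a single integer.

BFS from (A=0, B=10). One shortest path:
  1. fill(A) -> (A=9 B=10)
  2. empty(B) -> (A=9 B=0)
  3. pour(A -> B) -> (A=0 B=9)
  4. fill(A) -> (A=9 B=9)
  5. pour(A -> B) -> (A=8 B=10)
  6. empty(B) -> (A=8 B=0)
Reached target in 6 moves.

Answer: 6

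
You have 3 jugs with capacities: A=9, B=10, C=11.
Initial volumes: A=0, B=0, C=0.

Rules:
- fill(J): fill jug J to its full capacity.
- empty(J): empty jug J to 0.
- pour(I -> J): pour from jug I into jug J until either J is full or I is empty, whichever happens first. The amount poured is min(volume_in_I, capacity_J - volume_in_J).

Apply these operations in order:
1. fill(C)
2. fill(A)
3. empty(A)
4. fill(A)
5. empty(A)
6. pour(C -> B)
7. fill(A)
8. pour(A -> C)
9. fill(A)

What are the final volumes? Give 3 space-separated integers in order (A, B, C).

Answer: 9 10 10

Derivation:
Step 1: fill(C) -> (A=0 B=0 C=11)
Step 2: fill(A) -> (A=9 B=0 C=11)
Step 3: empty(A) -> (A=0 B=0 C=11)
Step 4: fill(A) -> (A=9 B=0 C=11)
Step 5: empty(A) -> (A=0 B=0 C=11)
Step 6: pour(C -> B) -> (A=0 B=10 C=1)
Step 7: fill(A) -> (A=9 B=10 C=1)
Step 8: pour(A -> C) -> (A=0 B=10 C=10)
Step 9: fill(A) -> (A=9 B=10 C=10)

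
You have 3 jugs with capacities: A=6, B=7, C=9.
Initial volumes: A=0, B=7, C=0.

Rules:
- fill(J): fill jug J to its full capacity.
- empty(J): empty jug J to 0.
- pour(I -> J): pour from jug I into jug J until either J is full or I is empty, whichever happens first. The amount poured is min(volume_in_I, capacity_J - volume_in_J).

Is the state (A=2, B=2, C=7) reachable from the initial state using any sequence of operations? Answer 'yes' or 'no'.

BFS explored all 320 reachable states.
Reachable set includes: (0,0,0), (0,0,1), (0,0,2), (0,0,3), (0,0,4), (0,0,5), (0,0,6), (0,0,7), (0,0,8), (0,0,9), (0,1,0), (0,1,1) ...
Target (A=2, B=2, C=7) not in reachable set → no.

Answer: no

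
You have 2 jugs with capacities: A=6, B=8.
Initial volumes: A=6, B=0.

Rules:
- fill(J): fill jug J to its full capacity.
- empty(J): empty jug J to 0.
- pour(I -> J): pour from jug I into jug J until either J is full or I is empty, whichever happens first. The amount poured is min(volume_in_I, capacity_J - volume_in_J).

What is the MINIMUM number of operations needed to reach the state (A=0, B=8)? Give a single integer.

BFS from (A=6, B=0). One shortest path:
  1. empty(A) -> (A=0 B=0)
  2. fill(B) -> (A=0 B=8)
Reached target in 2 moves.

Answer: 2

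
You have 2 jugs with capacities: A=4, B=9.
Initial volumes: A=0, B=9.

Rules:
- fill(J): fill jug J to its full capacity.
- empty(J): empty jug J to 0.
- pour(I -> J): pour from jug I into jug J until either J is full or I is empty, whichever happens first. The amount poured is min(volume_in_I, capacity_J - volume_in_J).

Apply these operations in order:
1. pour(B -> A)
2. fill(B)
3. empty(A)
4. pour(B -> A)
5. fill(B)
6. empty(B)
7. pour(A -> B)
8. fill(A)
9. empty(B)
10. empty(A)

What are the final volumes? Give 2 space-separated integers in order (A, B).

Step 1: pour(B -> A) -> (A=4 B=5)
Step 2: fill(B) -> (A=4 B=9)
Step 3: empty(A) -> (A=0 B=9)
Step 4: pour(B -> A) -> (A=4 B=5)
Step 5: fill(B) -> (A=4 B=9)
Step 6: empty(B) -> (A=4 B=0)
Step 7: pour(A -> B) -> (A=0 B=4)
Step 8: fill(A) -> (A=4 B=4)
Step 9: empty(B) -> (A=4 B=0)
Step 10: empty(A) -> (A=0 B=0)

Answer: 0 0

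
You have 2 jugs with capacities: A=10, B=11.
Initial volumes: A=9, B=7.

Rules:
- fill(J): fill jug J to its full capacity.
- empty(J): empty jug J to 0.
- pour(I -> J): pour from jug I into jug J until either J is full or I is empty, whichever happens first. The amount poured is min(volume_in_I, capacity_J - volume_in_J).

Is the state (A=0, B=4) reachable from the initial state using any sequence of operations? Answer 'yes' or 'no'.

BFS from (A=9, B=7):
  1. pour(A -> B) -> (A=5 B=11)
  2. empty(B) -> (A=5 B=0)
  3. pour(A -> B) -> (A=0 B=5)
  4. fill(A) -> (A=10 B=5)
  5. pour(A -> B) -> (A=4 B=11)
  6. empty(B) -> (A=4 B=0)
  7. pour(A -> B) -> (A=0 B=4)
Target reached → yes.

Answer: yes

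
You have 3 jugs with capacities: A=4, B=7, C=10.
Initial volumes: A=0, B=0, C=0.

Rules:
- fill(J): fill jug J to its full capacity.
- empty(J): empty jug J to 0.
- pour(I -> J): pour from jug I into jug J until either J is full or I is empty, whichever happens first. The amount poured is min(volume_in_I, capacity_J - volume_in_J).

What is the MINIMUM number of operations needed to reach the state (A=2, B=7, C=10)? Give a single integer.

Answer: 7

Derivation:
BFS from (A=0, B=0, C=0). One shortest path:
  1. fill(A) -> (A=4 B=0 C=0)
  2. fill(B) -> (A=4 B=7 C=0)
  3. pour(A -> C) -> (A=0 B=7 C=4)
  4. fill(A) -> (A=4 B=7 C=4)
  5. pour(A -> C) -> (A=0 B=7 C=8)
  6. fill(A) -> (A=4 B=7 C=8)
  7. pour(A -> C) -> (A=2 B=7 C=10)
Reached target in 7 moves.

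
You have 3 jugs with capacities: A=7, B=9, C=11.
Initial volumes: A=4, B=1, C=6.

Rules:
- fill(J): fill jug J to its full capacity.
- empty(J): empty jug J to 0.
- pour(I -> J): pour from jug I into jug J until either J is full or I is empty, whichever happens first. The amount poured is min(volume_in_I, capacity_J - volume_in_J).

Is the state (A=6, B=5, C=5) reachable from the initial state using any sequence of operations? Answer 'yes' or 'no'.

Answer: no

Derivation:
BFS explored all 481 reachable states.
Reachable set includes: (0,0,0), (0,0,1), (0,0,2), (0,0,3), (0,0,4), (0,0,5), (0,0,6), (0,0,7), (0,0,8), (0,0,9), (0,0,10), (0,0,11) ...
Target (A=6, B=5, C=5) not in reachable set → no.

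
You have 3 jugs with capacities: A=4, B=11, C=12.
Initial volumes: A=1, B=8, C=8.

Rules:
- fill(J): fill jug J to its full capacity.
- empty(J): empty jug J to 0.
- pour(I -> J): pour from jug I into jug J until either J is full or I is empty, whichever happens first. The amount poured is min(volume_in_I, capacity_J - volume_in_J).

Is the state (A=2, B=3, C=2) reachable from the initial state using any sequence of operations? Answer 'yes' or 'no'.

Answer: no

Derivation:
BFS explored all 451 reachable states.
Reachable set includes: (0,0,0), (0,0,1), (0,0,2), (0,0,3), (0,0,4), (0,0,5), (0,0,6), (0,0,7), (0,0,8), (0,0,9), (0,0,10), (0,0,11) ...
Target (A=2, B=3, C=2) not in reachable set → no.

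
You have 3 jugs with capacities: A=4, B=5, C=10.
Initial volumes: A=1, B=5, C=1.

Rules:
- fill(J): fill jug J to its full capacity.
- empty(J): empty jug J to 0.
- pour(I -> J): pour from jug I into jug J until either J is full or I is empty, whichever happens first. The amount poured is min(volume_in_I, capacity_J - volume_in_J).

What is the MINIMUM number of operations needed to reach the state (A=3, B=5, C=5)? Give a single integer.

BFS from (A=1, B=5, C=1). One shortest path:
  1. fill(A) -> (A=4 B=5 C=1)
  2. empty(C) -> (A=4 B=5 C=0)
  3. pour(B -> C) -> (A=4 B=0 C=5)
  4. pour(A -> B) -> (A=0 B=4 C=5)
  5. fill(A) -> (A=4 B=4 C=5)
  6. pour(A -> B) -> (A=3 B=5 C=5)
Reached target in 6 moves.

Answer: 6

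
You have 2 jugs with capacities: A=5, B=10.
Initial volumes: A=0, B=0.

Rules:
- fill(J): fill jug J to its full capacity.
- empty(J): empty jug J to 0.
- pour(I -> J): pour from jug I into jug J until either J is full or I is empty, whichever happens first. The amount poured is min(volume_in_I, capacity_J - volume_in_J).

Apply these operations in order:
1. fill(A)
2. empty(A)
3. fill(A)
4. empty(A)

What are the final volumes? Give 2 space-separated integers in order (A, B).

Step 1: fill(A) -> (A=5 B=0)
Step 2: empty(A) -> (A=0 B=0)
Step 3: fill(A) -> (A=5 B=0)
Step 4: empty(A) -> (A=0 B=0)

Answer: 0 0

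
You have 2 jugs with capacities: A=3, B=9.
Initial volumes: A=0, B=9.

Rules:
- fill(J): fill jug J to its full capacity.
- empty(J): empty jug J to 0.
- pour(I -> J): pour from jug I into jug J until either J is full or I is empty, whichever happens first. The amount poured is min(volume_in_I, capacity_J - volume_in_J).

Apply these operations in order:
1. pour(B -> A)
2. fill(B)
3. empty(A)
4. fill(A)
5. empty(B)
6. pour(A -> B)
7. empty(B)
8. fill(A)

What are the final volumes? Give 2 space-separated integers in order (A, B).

Step 1: pour(B -> A) -> (A=3 B=6)
Step 2: fill(B) -> (A=3 B=9)
Step 3: empty(A) -> (A=0 B=9)
Step 4: fill(A) -> (A=3 B=9)
Step 5: empty(B) -> (A=3 B=0)
Step 6: pour(A -> B) -> (A=0 B=3)
Step 7: empty(B) -> (A=0 B=0)
Step 8: fill(A) -> (A=3 B=0)

Answer: 3 0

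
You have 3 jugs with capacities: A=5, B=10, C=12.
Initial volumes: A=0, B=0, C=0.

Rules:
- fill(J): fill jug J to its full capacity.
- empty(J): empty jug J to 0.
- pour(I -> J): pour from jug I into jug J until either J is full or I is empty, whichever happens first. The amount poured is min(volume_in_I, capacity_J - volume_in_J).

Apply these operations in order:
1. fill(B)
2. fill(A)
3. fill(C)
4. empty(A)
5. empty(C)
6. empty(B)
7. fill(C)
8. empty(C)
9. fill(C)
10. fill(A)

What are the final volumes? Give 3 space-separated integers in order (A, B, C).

Step 1: fill(B) -> (A=0 B=10 C=0)
Step 2: fill(A) -> (A=5 B=10 C=0)
Step 3: fill(C) -> (A=5 B=10 C=12)
Step 4: empty(A) -> (A=0 B=10 C=12)
Step 5: empty(C) -> (A=0 B=10 C=0)
Step 6: empty(B) -> (A=0 B=0 C=0)
Step 7: fill(C) -> (A=0 B=0 C=12)
Step 8: empty(C) -> (A=0 B=0 C=0)
Step 9: fill(C) -> (A=0 B=0 C=12)
Step 10: fill(A) -> (A=5 B=0 C=12)

Answer: 5 0 12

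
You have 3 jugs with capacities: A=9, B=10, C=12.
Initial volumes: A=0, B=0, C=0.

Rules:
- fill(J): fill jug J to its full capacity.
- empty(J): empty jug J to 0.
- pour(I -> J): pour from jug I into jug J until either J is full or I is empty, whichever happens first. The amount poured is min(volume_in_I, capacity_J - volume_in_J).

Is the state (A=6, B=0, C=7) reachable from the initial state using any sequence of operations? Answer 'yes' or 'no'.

Answer: yes

Derivation:
BFS from (A=0, B=0, C=0):
  1. fill(A) -> (A=9 B=0 C=0)
  2. fill(B) -> (A=9 B=10 C=0)
  3. pour(A -> C) -> (A=0 B=10 C=9)
  4. fill(A) -> (A=9 B=10 C=9)
  5. pour(B -> C) -> (A=9 B=7 C=12)
  6. empty(C) -> (A=9 B=7 C=0)
  7. pour(A -> C) -> (A=0 B=7 C=9)
  8. fill(A) -> (A=9 B=7 C=9)
  9. pour(A -> C) -> (A=6 B=7 C=12)
  10. empty(C) -> (A=6 B=7 C=0)
  11. pour(B -> C) -> (A=6 B=0 C=7)
Target reached → yes.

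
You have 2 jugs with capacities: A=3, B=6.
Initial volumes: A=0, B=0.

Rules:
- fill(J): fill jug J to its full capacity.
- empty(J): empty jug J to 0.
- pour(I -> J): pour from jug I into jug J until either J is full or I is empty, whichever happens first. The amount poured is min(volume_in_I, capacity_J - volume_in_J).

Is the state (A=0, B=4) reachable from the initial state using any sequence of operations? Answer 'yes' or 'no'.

BFS explored all 6 reachable states.
Reachable set includes: (0,0), (0,3), (0,6), (3,0), (3,3), (3,6)
Target (A=0, B=4) not in reachable set → no.

Answer: no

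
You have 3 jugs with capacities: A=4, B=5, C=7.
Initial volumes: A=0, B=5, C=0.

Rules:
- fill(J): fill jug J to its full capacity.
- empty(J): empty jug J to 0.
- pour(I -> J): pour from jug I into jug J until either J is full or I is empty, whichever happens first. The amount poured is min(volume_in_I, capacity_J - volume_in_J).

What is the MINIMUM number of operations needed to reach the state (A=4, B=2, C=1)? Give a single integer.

BFS from (A=0, B=5, C=0). One shortest path:
  1. empty(B) -> (A=0 B=0 C=0)
  2. fill(C) -> (A=0 B=0 C=7)
  3. pour(C -> B) -> (A=0 B=5 C=2)
  4. pour(C -> A) -> (A=2 B=5 C=0)
  5. pour(B -> C) -> (A=2 B=0 C=5)
  6. pour(A -> B) -> (A=0 B=2 C=5)
  7. pour(C -> A) -> (A=4 B=2 C=1)
Reached target in 7 moves.

Answer: 7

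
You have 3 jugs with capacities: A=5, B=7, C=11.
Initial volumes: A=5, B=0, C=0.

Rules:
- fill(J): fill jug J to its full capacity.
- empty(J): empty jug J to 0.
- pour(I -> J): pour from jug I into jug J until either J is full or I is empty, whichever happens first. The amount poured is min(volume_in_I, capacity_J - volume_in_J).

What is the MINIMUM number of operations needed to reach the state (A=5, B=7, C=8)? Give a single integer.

Answer: 6

Derivation:
BFS from (A=5, B=0, C=0). One shortest path:
  1. fill(C) -> (A=5 B=0 C=11)
  2. pour(C -> B) -> (A=5 B=7 C=4)
  3. empty(B) -> (A=5 B=0 C=4)
  4. pour(C -> B) -> (A=5 B=4 C=0)
  5. fill(C) -> (A=5 B=4 C=11)
  6. pour(C -> B) -> (A=5 B=7 C=8)
Reached target in 6 moves.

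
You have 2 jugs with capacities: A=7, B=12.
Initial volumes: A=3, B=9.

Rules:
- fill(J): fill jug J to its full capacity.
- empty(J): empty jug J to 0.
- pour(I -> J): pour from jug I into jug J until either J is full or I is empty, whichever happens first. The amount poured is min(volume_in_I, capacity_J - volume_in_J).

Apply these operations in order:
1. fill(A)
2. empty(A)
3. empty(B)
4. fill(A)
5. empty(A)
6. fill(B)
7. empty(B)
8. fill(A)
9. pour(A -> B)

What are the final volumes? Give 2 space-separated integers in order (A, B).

Answer: 0 7

Derivation:
Step 1: fill(A) -> (A=7 B=9)
Step 2: empty(A) -> (A=0 B=9)
Step 3: empty(B) -> (A=0 B=0)
Step 4: fill(A) -> (A=7 B=0)
Step 5: empty(A) -> (A=0 B=0)
Step 6: fill(B) -> (A=0 B=12)
Step 7: empty(B) -> (A=0 B=0)
Step 8: fill(A) -> (A=7 B=0)
Step 9: pour(A -> B) -> (A=0 B=7)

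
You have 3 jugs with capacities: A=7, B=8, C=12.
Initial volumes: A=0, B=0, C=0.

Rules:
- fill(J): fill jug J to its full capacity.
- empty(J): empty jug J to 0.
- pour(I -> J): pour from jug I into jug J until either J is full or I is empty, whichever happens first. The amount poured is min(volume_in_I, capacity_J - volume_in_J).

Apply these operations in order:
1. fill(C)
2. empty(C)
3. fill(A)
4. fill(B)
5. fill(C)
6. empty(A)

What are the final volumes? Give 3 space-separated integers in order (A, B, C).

Answer: 0 8 12

Derivation:
Step 1: fill(C) -> (A=0 B=0 C=12)
Step 2: empty(C) -> (A=0 B=0 C=0)
Step 3: fill(A) -> (A=7 B=0 C=0)
Step 4: fill(B) -> (A=7 B=8 C=0)
Step 5: fill(C) -> (A=7 B=8 C=12)
Step 6: empty(A) -> (A=0 B=8 C=12)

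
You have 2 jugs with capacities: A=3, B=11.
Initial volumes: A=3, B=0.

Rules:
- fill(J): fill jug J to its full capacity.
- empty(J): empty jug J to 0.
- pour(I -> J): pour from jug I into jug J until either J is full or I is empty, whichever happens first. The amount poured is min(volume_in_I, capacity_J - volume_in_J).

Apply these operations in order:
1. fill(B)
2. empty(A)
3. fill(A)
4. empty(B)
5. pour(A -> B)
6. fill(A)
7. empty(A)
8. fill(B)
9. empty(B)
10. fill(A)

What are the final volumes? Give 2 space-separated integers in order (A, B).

Answer: 3 0

Derivation:
Step 1: fill(B) -> (A=3 B=11)
Step 2: empty(A) -> (A=0 B=11)
Step 3: fill(A) -> (A=3 B=11)
Step 4: empty(B) -> (A=3 B=0)
Step 5: pour(A -> B) -> (A=0 B=3)
Step 6: fill(A) -> (A=3 B=3)
Step 7: empty(A) -> (A=0 B=3)
Step 8: fill(B) -> (A=0 B=11)
Step 9: empty(B) -> (A=0 B=0)
Step 10: fill(A) -> (A=3 B=0)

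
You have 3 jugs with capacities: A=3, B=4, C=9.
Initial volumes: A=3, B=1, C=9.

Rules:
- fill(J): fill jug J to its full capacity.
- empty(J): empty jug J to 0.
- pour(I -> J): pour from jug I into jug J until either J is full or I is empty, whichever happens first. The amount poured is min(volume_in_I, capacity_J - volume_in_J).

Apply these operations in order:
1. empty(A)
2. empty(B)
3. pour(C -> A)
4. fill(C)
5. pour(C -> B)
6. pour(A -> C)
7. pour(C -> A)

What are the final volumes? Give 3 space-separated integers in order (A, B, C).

Answer: 3 4 5

Derivation:
Step 1: empty(A) -> (A=0 B=1 C=9)
Step 2: empty(B) -> (A=0 B=0 C=9)
Step 3: pour(C -> A) -> (A=3 B=0 C=6)
Step 4: fill(C) -> (A=3 B=0 C=9)
Step 5: pour(C -> B) -> (A=3 B=4 C=5)
Step 6: pour(A -> C) -> (A=0 B=4 C=8)
Step 7: pour(C -> A) -> (A=3 B=4 C=5)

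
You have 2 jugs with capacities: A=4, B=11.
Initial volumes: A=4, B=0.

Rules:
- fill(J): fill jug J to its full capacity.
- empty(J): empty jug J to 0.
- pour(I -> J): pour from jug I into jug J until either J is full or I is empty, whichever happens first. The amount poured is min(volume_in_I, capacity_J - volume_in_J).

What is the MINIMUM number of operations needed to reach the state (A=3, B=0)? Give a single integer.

BFS from (A=4, B=0). One shortest path:
  1. empty(A) -> (A=0 B=0)
  2. fill(B) -> (A=0 B=11)
  3. pour(B -> A) -> (A=4 B=7)
  4. empty(A) -> (A=0 B=7)
  5. pour(B -> A) -> (A=4 B=3)
  6. empty(A) -> (A=0 B=3)
  7. pour(B -> A) -> (A=3 B=0)
Reached target in 7 moves.

Answer: 7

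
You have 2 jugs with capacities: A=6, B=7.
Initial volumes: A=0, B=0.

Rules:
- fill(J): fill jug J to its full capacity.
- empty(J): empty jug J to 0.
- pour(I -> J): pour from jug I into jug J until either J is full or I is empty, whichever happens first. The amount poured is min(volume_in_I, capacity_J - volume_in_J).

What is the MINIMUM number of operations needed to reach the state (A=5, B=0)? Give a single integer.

BFS from (A=0, B=0). One shortest path:
  1. fill(A) -> (A=6 B=0)
  2. pour(A -> B) -> (A=0 B=6)
  3. fill(A) -> (A=6 B=6)
  4. pour(A -> B) -> (A=5 B=7)
  5. empty(B) -> (A=5 B=0)
Reached target in 5 moves.

Answer: 5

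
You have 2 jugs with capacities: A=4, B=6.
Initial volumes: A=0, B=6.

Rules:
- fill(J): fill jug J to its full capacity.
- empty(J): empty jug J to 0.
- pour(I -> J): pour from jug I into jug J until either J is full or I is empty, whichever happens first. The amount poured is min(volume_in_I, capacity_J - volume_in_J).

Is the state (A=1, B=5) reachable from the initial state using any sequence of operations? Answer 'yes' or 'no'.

BFS explored all 10 reachable states.
Reachable set includes: (0,0), (0,2), (0,4), (0,6), (2,0), (2,6), (4,0), (4,2), (4,4), (4,6)
Target (A=1, B=5) not in reachable set → no.

Answer: no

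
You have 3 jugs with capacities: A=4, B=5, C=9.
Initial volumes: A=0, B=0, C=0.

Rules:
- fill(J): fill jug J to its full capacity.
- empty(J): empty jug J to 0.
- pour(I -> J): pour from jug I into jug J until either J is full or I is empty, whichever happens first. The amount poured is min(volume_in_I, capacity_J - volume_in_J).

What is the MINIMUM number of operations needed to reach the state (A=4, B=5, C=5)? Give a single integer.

Answer: 3

Derivation:
BFS from (A=0, B=0, C=0). One shortest path:
  1. fill(B) -> (A=0 B=5 C=0)
  2. fill(C) -> (A=0 B=5 C=9)
  3. pour(C -> A) -> (A=4 B=5 C=5)
Reached target in 3 moves.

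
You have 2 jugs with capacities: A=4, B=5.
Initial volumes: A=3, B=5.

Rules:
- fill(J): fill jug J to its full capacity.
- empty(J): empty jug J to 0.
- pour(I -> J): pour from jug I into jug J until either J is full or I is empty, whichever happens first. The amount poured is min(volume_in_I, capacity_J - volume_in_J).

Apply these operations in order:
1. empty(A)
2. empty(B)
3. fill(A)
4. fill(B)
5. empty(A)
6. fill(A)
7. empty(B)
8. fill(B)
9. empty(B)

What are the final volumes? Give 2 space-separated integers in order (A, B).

Step 1: empty(A) -> (A=0 B=5)
Step 2: empty(B) -> (A=0 B=0)
Step 3: fill(A) -> (A=4 B=0)
Step 4: fill(B) -> (A=4 B=5)
Step 5: empty(A) -> (A=0 B=5)
Step 6: fill(A) -> (A=4 B=5)
Step 7: empty(B) -> (A=4 B=0)
Step 8: fill(B) -> (A=4 B=5)
Step 9: empty(B) -> (A=4 B=0)

Answer: 4 0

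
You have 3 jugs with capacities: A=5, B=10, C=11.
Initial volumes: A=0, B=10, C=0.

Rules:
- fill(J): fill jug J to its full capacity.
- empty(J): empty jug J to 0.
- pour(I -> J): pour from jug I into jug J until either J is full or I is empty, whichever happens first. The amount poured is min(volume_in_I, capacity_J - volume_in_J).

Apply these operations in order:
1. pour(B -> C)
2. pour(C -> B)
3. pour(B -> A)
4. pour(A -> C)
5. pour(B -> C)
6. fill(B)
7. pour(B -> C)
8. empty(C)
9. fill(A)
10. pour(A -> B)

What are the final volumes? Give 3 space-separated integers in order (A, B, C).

Step 1: pour(B -> C) -> (A=0 B=0 C=10)
Step 2: pour(C -> B) -> (A=0 B=10 C=0)
Step 3: pour(B -> A) -> (A=5 B=5 C=0)
Step 4: pour(A -> C) -> (A=0 B=5 C=5)
Step 5: pour(B -> C) -> (A=0 B=0 C=10)
Step 6: fill(B) -> (A=0 B=10 C=10)
Step 7: pour(B -> C) -> (A=0 B=9 C=11)
Step 8: empty(C) -> (A=0 B=9 C=0)
Step 9: fill(A) -> (A=5 B=9 C=0)
Step 10: pour(A -> B) -> (A=4 B=10 C=0)

Answer: 4 10 0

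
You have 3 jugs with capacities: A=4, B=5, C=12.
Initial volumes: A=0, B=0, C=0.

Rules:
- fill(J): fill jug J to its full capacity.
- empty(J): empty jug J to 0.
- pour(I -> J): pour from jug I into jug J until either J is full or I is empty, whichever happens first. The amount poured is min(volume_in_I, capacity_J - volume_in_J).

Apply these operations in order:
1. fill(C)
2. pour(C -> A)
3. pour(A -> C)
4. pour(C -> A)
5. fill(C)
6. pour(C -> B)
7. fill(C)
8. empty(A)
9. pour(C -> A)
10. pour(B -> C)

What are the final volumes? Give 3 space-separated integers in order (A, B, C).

Answer: 4 1 12

Derivation:
Step 1: fill(C) -> (A=0 B=0 C=12)
Step 2: pour(C -> A) -> (A=4 B=0 C=8)
Step 3: pour(A -> C) -> (A=0 B=0 C=12)
Step 4: pour(C -> A) -> (A=4 B=0 C=8)
Step 5: fill(C) -> (A=4 B=0 C=12)
Step 6: pour(C -> B) -> (A=4 B=5 C=7)
Step 7: fill(C) -> (A=4 B=5 C=12)
Step 8: empty(A) -> (A=0 B=5 C=12)
Step 9: pour(C -> A) -> (A=4 B=5 C=8)
Step 10: pour(B -> C) -> (A=4 B=1 C=12)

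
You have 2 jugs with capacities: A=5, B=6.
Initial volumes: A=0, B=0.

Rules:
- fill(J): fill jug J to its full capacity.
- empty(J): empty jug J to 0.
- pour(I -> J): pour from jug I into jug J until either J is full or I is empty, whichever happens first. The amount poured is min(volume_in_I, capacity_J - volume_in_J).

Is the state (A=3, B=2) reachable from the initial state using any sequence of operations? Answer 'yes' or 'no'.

Answer: no

Derivation:
BFS explored all 22 reachable states.
Reachable set includes: (0,0), (0,1), (0,2), (0,3), (0,4), (0,5), (0,6), (1,0), (1,6), (2,0), (2,6), (3,0) ...
Target (A=3, B=2) not in reachable set → no.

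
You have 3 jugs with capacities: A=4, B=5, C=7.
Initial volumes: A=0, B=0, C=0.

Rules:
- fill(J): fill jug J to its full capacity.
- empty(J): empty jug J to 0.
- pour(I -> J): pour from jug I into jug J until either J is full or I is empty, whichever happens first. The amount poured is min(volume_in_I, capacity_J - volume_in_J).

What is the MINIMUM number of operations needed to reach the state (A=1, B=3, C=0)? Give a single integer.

Answer: 7

Derivation:
BFS from (A=0, B=0, C=0). One shortest path:
  1. fill(C) -> (A=0 B=0 C=7)
  2. pour(C -> A) -> (A=4 B=0 C=3)
  3. pour(C -> B) -> (A=4 B=3 C=0)
  4. pour(A -> C) -> (A=0 B=3 C=4)
  5. fill(A) -> (A=4 B=3 C=4)
  6. pour(A -> C) -> (A=1 B=3 C=7)
  7. empty(C) -> (A=1 B=3 C=0)
Reached target in 7 moves.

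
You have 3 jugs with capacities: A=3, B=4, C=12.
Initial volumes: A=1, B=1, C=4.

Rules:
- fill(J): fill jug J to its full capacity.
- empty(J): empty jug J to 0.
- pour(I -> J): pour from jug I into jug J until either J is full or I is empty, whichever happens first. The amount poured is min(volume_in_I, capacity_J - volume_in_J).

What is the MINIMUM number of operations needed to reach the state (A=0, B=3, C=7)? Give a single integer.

Answer: 4

Derivation:
BFS from (A=1, B=1, C=4). One shortest path:
  1. pour(B -> A) -> (A=2 B=0 C=4)
  2. fill(B) -> (A=2 B=4 C=4)
  3. pour(B -> A) -> (A=3 B=3 C=4)
  4. pour(A -> C) -> (A=0 B=3 C=7)
Reached target in 4 moves.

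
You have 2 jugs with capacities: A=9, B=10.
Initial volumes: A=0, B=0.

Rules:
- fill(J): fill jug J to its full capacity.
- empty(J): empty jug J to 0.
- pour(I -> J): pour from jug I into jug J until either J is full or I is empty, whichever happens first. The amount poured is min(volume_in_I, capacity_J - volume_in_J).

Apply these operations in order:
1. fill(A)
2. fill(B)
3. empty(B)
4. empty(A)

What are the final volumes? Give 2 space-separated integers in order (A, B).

Step 1: fill(A) -> (A=9 B=0)
Step 2: fill(B) -> (A=9 B=10)
Step 3: empty(B) -> (A=9 B=0)
Step 4: empty(A) -> (A=0 B=0)

Answer: 0 0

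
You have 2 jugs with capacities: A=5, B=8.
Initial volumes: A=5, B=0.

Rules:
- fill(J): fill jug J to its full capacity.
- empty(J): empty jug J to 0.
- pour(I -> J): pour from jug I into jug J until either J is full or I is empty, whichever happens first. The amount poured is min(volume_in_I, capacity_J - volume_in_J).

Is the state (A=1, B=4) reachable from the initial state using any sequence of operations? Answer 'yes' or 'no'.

BFS explored all 26 reachable states.
Reachable set includes: (0,0), (0,1), (0,2), (0,3), (0,4), (0,5), (0,6), (0,7), (0,8), (1,0), (1,8), (2,0) ...
Target (A=1, B=4) not in reachable set → no.

Answer: no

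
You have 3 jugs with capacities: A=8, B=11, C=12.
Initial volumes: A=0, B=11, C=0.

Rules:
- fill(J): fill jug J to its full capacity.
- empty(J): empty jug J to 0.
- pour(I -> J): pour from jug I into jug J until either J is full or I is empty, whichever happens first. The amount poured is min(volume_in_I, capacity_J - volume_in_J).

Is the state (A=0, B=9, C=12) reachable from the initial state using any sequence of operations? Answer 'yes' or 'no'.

Answer: yes

Derivation:
BFS from (A=0, B=11, C=0):
  1. pour(B -> C) -> (A=0 B=0 C=11)
  2. fill(B) -> (A=0 B=11 C=11)
  3. pour(B -> C) -> (A=0 B=10 C=12)
  4. empty(C) -> (A=0 B=10 C=0)
  5. pour(B -> C) -> (A=0 B=0 C=10)
  6. fill(B) -> (A=0 B=11 C=10)
  7. pour(B -> C) -> (A=0 B=9 C=12)
Target reached → yes.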